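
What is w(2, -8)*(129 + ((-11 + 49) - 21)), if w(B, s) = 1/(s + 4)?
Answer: -73/2 ≈ -36.500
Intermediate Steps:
w(B, s) = 1/(4 + s)
w(2, -8)*(129 + ((-11 + 49) - 21)) = (129 + ((-11 + 49) - 21))/(4 - 8) = (129 + (38 - 21))/(-4) = -(129 + 17)/4 = -1/4*146 = -73/2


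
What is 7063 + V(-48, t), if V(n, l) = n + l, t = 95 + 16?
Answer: 7126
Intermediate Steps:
t = 111
V(n, l) = l + n
7063 + V(-48, t) = 7063 + (111 - 48) = 7063 + 63 = 7126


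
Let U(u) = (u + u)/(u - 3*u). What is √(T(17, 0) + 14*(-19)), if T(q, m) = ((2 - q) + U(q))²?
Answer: I*√10 ≈ 3.1623*I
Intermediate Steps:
U(u) = -1 (U(u) = (2*u)/((-2*u)) = (2*u)*(-1/(2*u)) = -1)
T(q, m) = (1 - q)² (T(q, m) = ((2 - q) - 1)² = (1 - q)²)
√(T(17, 0) + 14*(-19)) = √((-1 + 17)² + 14*(-19)) = √(16² - 266) = √(256 - 266) = √(-10) = I*√10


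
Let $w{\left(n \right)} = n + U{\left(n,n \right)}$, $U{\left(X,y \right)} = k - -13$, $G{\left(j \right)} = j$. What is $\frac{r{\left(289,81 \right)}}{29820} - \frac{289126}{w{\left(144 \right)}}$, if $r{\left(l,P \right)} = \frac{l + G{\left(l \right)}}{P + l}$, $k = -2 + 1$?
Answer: $- \frac{132918446593}{71717100} \approx -1853.4$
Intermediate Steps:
$k = -1$
$U{\left(X,y \right)} = 12$ ($U{\left(X,y \right)} = -1 - -13 = -1 + 13 = 12$)
$r{\left(l,P \right)} = \frac{2 l}{P + l}$ ($r{\left(l,P \right)} = \frac{l + l}{P + l} = \frac{2 l}{P + l}$)
$w{\left(n \right)} = 12 + n$ ($w{\left(n \right)} = n + 12 = 12 + n$)
$\frac{r{\left(289,81 \right)}}{29820} - \frac{289126}{w{\left(144 \right)}} = \frac{2 \cdot 289 \frac{1}{81 + 289}}{29820} - \frac{289126}{12 + 144} = 2 \cdot 289 \cdot \frac{1}{370} \cdot \frac{1}{29820} - \frac{289126}{156} = 2 \cdot 289 \cdot \frac{1}{370} \cdot \frac{1}{29820} - \frac{144563}{78} = \frac{289}{185} \cdot \frac{1}{29820} - \frac{144563}{78} = \frac{289}{5516700} - \frac{144563}{78} = - \frac{132918446593}{71717100}$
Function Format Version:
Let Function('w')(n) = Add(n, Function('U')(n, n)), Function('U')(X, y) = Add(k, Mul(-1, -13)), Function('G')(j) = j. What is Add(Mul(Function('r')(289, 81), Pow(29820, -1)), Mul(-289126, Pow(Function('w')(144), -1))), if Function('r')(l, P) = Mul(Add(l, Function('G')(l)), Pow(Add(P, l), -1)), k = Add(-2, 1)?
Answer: Rational(-132918446593, 71717100) ≈ -1853.4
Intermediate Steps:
k = -1
Function('U')(X, y) = 12 (Function('U')(X, y) = Add(-1, Mul(-1, -13)) = Add(-1, 13) = 12)
Function('r')(l, P) = Mul(2, l, Pow(Add(P, l), -1)) (Function('r')(l, P) = Mul(Add(l, l), Pow(Add(P, l), -1)) = Mul(Mul(2, l), Pow(Add(P, l), -1)) = Mul(2, l, Pow(Add(P, l), -1)))
Function('w')(n) = Add(12, n) (Function('w')(n) = Add(n, 12) = Add(12, n))
Add(Mul(Function('r')(289, 81), Pow(29820, -1)), Mul(-289126, Pow(Function('w')(144), -1))) = Add(Mul(Mul(2, 289, Pow(Add(81, 289), -1)), Pow(29820, -1)), Mul(-289126, Pow(Add(12, 144), -1))) = Add(Mul(Mul(2, 289, Pow(370, -1)), Rational(1, 29820)), Mul(-289126, Pow(156, -1))) = Add(Mul(Mul(2, 289, Rational(1, 370)), Rational(1, 29820)), Mul(-289126, Rational(1, 156))) = Add(Mul(Rational(289, 185), Rational(1, 29820)), Rational(-144563, 78)) = Add(Rational(289, 5516700), Rational(-144563, 78)) = Rational(-132918446593, 71717100)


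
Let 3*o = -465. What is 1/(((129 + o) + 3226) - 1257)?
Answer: 1/1943 ≈ 0.00051467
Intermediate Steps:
o = -155 (o = (⅓)*(-465) = -155)
1/(((129 + o) + 3226) - 1257) = 1/(((129 - 155) + 3226) - 1257) = 1/((-26 + 3226) - 1257) = 1/(3200 - 1257) = 1/1943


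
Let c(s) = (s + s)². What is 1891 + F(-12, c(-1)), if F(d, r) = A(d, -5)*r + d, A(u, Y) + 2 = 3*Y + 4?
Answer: 1827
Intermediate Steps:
c(s) = 4*s² (c(s) = (2*s)² = 4*s²)
A(u, Y) = 2 + 3*Y (A(u, Y) = -2 + (3*Y + 4) = -2 + (4 + 3*Y) = 2 + 3*Y)
F(d, r) = d - 13*r (F(d, r) = (2 + 3*(-5))*r + d = (2 - 15)*r + d = -13*r + d = d - 13*r)
1891 + F(-12, c(-1)) = 1891 + (-12 - 52*(-1)²) = 1891 + (-12 - 52) = 1891 - 64 = 1827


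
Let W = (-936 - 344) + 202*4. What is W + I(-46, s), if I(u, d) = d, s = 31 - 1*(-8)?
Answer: -433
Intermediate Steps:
s = 39 (s = 31 + 8 = 39)
W = -472 (W = -1280 + 808 = -472)
W + I(-46, s) = -472 + 39 = -433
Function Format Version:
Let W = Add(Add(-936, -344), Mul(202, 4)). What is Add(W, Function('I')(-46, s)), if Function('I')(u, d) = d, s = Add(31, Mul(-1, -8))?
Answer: -433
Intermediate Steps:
s = 39 (s = Add(31, 8) = 39)
W = -472 (W = Add(-1280, 808) = -472)
Add(W, Function('I')(-46, s)) = Add(-472, 39) = -433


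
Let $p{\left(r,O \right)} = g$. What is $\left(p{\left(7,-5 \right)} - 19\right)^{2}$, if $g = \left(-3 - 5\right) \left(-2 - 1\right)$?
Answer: $25$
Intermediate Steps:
$g = 24$ ($g = \left(-8\right) \left(-3\right) = 24$)
$p{\left(r,O \right)} = 24$
$\left(p{\left(7,-5 \right)} - 19\right)^{2} = \left(24 - 19\right)^{2} = 5^{2} = 25$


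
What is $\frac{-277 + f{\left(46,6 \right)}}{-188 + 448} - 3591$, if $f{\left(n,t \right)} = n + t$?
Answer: $- \frac{186777}{52} \approx -3591.9$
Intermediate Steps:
$\frac{-277 + f{\left(46,6 \right)}}{-188 + 448} - 3591 = \frac{-277 + \left(46 + 6\right)}{-188 + 448} - 3591 = \frac{-277 + 52}{260} - 3591 = \left(-225\right) \frac{1}{260} - 3591 = - \frac{45}{52} - 3591 = - \frac{186777}{52}$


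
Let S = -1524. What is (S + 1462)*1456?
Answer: -90272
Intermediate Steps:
(S + 1462)*1456 = (-1524 + 1462)*1456 = -62*1456 = -90272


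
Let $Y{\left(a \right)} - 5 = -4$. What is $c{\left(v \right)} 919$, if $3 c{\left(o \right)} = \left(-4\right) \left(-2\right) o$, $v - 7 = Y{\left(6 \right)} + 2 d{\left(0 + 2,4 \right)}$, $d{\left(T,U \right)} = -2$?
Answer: $\frac{29408}{3} \approx 9802.7$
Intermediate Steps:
$Y{\left(a \right)} = 1$ ($Y{\left(a \right)} = 5 - 4 = 1$)
$v = 4$ ($v = 7 + \left(1 + 2 \left(-2\right)\right) = 7 + \left(1 - 4\right) = 7 - 3 = 4$)
$c{\left(o \right)} = \frac{8 o}{3}$ ($c{\left(o \right)} = \frac{\left(-4\right) \left(-2\right) o}{3} = \frac{8 o}{3}$)
$c{\left(v \right)} 919 = \frac{8}{3} \cdot 4 \cdot 919 = \frac{32}{3} \cdot 919 = \frac{29408}{3}$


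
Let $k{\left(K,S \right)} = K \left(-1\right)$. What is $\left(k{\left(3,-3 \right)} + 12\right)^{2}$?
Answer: $81$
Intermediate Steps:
$k{\left(K,S \right)} = - K$
$\left(k{\left(3,-3 \right)} + 12\right)^{2} = \left(\left(-1\right) 3 + 12\right)^{2} = \left(-3 + 12\right)^{2} = 9^{2} = 81$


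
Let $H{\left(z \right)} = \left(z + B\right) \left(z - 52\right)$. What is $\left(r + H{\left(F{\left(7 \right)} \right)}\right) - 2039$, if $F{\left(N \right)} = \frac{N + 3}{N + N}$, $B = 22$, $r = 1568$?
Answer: $- \frac{80160}{49} \approx -1635.9$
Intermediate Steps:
$F{\left(N \right)} = \frac{3 + N}{2 N}$
$H{\left(z \right)} = \left(-52 + z\right) \left(22 + z\right)$ ($H{\left(z \right)} = \left(z + 22\right) \left(z - 52\right) = \left(22 + z\right) \left(-52 + z\right) = \left(-52 + z\right) \left(22 + z\right)$)
$\left(r + H{\left(F{\left(7 \right)} \right)}\right) - 2039 = \left(1568 - \left(1144 - \frac{\left(3 + 7\right)^{2}}{196} + 30 \cdot \frac{1}{2} \cdot \frac{1}{7} \left(3 + 7\right)\right)\right) - 2039 = \left(1568 - \left(1144 - \frac{25}{49} + 30 \cdot \frac{1}{2} \cdot \frac{1}{7} \cdot 10\right)\right) - 2039 = \left(1568 - \left(\frac{8158}{7} - \frac{25}{49}\right)\right) - 2039 = \left(1568 - \frac{57081}{49}\right) - 2039 = \frac{19751}{49} - 2039 = - \frac{80160}{49}$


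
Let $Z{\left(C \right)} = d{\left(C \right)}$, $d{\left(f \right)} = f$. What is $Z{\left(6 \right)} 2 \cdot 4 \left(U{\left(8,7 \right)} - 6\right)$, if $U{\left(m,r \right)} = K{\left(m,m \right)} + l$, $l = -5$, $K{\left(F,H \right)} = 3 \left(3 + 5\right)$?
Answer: $624$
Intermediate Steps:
$Z{\left(C \right)} = C$
$K{\left(F,H \right)} = 24$ ($K{\left(F,H \right)} = 3 \cdot 8 = 24$)
$U{\left(m,r \right)} = 19$ ($U{\left(m,r \right)} = 24 - 5 = 19$)
$Z{\left(6 \right)} 2 \cdot 4 \left(U{\left(8,7 \right)} - 6\right) = 6 \cdot 2 \cdot 4 \left(19 - 6\right) = 12 \cdot 4 \cdot 13 = 48 \cdot 13 = 624$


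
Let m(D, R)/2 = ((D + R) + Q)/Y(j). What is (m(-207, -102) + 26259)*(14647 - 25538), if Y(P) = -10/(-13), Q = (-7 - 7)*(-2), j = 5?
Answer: -1390149022/5 ≈ -2.7803e+8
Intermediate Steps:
Q = 28 (Q = -14*(-2) = 28)
Y(P) = 10/13 (Y(P) = -10*(-1/13) = 10/13)
m(D, R) = 364/5 + 13*D/5 + 13*R/5 (m(D, R) = 2*(((D + R) + 28)/(10/13)) = 2*((28 + D + R)*(13/10)) = 2*(182/5 + 13*D/10 + 13*R/10) = 364/5 + 13*D/5 + 13*R/5)
(m(-207, -102) + 26259)*(14647 - 25538) = ((364/5 + (13/5)*(-207) + (13/5)*(-102)) + 26259)*(14647 - 25538) = ((364/5 - 2691/5 - 1326/5) + 26259)*(-10891) = (-3653/5 + 26259)*(-10891) = (127642/5)*(-10891) = -1390149022/5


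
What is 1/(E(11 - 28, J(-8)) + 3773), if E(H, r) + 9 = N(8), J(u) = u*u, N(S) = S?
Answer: 1/3772 ≈ 0.00026511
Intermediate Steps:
J(u) = u**2
E(H, r) = -1 (E(H, r) = -9 + 8 = -1)
1/(E(11 - 28, J(-8)) + 3773) = 1/(-1 + 3773) = 1/3772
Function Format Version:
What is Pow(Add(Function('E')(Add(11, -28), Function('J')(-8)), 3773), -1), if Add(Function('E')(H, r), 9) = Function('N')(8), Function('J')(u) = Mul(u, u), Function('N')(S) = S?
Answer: Rational(1, 3772) ≈ 0.00026511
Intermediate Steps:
Function('J')(u) = Pow(u, 2)
Function('E')(H, r) = -1 (Function('E')(H, r) = Add(-9, 8) = -1)
Pow(Add(Function('E')(Add(11, -28), Function('J')(-8)), 3773), -1) = Pow(Add(-1, 3773), -1) = Pow(3772, -1) = Rational(1, 3772)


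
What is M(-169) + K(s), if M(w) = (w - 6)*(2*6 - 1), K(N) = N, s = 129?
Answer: -1796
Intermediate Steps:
M(w) = -66 + 11*w (M(w) = (-6 + w)*(12 - 1) = (-6 + w)*11 = -66 + 11*w)
M(-169) + K(s) = (-66 + 11*(-169)) + 129 = (-66 - 1859) + 129 = -1925 + 129 = -1796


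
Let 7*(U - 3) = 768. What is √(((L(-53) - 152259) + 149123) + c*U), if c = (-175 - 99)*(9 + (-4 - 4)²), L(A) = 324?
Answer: I*√110608834/7 ≈ 1502.4*I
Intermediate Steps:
U = 789/7 (U = 3 + (⅐)*768 = 3 + 768/7 = 789/7 ≈ 112.71)
c = -20002 (c = -274*(9 + (-8)²) = -274*(9 + 64) = -274*73 = -20002)
√(((L(-53) - 152259) + 149123) + c*U) = √(((324 - 152259) + 149123) - 20002*789/7) = √((-151935 + 149123) - 15781578/7) = √(-2812 - 15781578/7) = √(-15801262/7) = I*√110608834/7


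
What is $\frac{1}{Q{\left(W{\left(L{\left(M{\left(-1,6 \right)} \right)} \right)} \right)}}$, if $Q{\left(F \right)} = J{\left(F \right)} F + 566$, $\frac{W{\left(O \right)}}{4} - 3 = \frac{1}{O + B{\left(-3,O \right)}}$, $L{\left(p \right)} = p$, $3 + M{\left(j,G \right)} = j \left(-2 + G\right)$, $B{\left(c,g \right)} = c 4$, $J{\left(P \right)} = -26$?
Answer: $\frac{19}{4930} \approx 0.003854$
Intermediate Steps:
$B{\left(c,g \right)} = 4 c$
$M{\left(j,G \right)} = -3 + j \left(-2 + G\right)$
$W{\left(O \right)} = 12 + \frac{4}{-12 + O}$ ($W{\left(O \right)} = 12 + \frac{4}{O + 4 \left(-3\right)} = 12 + \frac{4}{O - 12} = 12 + \frac{4}{-12 + O}$)
$Q{\left(F \right)} = 566 - 26 F$ ($Q{\left(F \right)} = - 26 F + 566 = 566 - 26 F$)
$\frac{1}{Q{\left(W{\left(L{\left(M{\left(-1,6 \right)} \right)} \right)} \right)}} = \frac{1}{566 - 26 \frac{4 \left(-35 + 3 \left(-3 - -2 + 6 \left(-1\right)\right)\right)}{-12 - 7}} = \frac{1}{566 - 26 \frac{4 \left(-35 + 3 \left(-3 + 2 - 6\right)\right)}{-12 - 7}} = \frac{1}{566 - 26 \frac{4 \left(-35 + 3 \left(-7\right)\right)}{-12 - 7}} = \frac{1}{566 - 26 \frac{4 \left(-35 - 21\right)}{-19}} = \frac{1}{566 - 26 \cdot 4 \left(- \frac{1}{19}\right) \left(-56\right)} = \frac{1}{566 - \frac{5824}{19}} = \frac{1}{\frac{4930}{19}} = \frac{19}{4930}$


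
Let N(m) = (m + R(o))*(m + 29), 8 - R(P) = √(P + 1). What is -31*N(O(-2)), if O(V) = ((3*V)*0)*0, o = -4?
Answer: -7192 + 899*I*√3 ≈ -7192.0 + 1557.1*I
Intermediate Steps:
R(P) = 8 - √(1 + P) (R(P) = 8 - √(P + 1) = 8 - √(1 + P))
O(V) = 0 (O(V) = 0*0 = 0)
N(m) = (29 + m)*(8 + m - I*√3) (N(m) = (m + (8 - √(1 - 4)))*(m + 29) = (m + (8 - √(-3)))*(29 + m) = (m + (8 - I*√3))*(29 + m) = (8 + m - I*√3)*(29 + m) = (29 + m)*(8 + m - I*√3))
-31*N(O(-2)) = -31*(232 + 0² + 37*0 - 29*I*√3 - 1*I*0*√3) = -31*(232 + 0 + 0 - 29*I*√3 + 0) = -31*(232 - 29*I*√3) = -7192 + 899*I*√3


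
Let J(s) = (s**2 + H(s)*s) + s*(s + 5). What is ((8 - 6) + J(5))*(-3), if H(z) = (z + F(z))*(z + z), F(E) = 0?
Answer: -981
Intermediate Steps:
H(z) = 2*z**2 (H(z) = (z + 0)*(z + z) = z*(2*z) = 2*z**2)
J(s) = s**2 + 2*s**3 + s*(5 + s) (J(s) = (s**2 + (2*s**2)*s) + s*(s + 5) = (s**2 + 2*s**3) + s*(5 + s) = s**2 + 2*s**3 + s*(5 + s))
((8 - 6) + J(5))*(-3) = ((8 - 6) + 5*(5 + 2*5 + 2*5**2))*(-3) = (2 + 5*(5 + 10 + 2*25))*(-3) = (2 + 5*(5 + 10 + 50))*(-3) = (2 + 5*65)*(-3) = (2 + 325)*(-3) = 327*(-3) = -981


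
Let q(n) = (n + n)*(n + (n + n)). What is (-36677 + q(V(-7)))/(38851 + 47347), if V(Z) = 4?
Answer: -36581/86198 ≈ -0.42438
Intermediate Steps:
q(n) = 6*n² (q(n) = (2*n)*(n + 2*n) = (2*n)*(3*n) = 6*n²)
(-36677 + q(V(-7)))/(38851 + 47347) = (-36677 + 6*4²)/(38851 + 47347) = (-36677 + 6*16)/86198 = (-36677 + 96)*(1/86198) = -36581*1/86198 = -36581/86198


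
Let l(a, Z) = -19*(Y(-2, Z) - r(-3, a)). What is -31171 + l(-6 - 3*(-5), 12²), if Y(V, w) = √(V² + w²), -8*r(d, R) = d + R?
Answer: -124741/4 - 38*√5185 ≈ -33922.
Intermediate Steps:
r(d, R) = -R/8 - d/8 (r(d, R) = -(d + R)/8 = -(R + d)/8 = -R/8 - d/8)
l(a, Z) = 57/8 - 19*√(4 + Z²) - 19*a/8 (l(a, Z) = -19*(√((-2)² + Z²) - (-a/8 - ⅛*(-3))) = -19*(√(4 + Z²) - (-a/8 + 3/8)) = -19*(√(4 + Z²) - (3/8 - a/8)) = -19*(√(4 + Z²) + (-3/8 + a/8)) = -19*(-3/8 + √(4 + Z²) + a/8) = 57/8 - 19*√(4 + Z²) - 19*a/8)
-31171 + l(-6 - 3*(-5), 12²) = -31171 + (57/8 - 19*√(4 + (12²)²) - 19*(-6 - 3*(-5))/8) = -31171 + (57/8 - 19*√(4 + 144²) - 19*(-6 + 15)/8) = -31171 + (57/8 - 19*√(4 + 20736) - 19/8*9) = -31171 + (57/8 - 38*√5185 - 171/8) = -31171 + (-57/4 - 38*√5185) = -124741/4 - 38*√5185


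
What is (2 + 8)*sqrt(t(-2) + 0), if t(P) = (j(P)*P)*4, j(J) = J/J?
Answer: 20*I*sqrt(2) ≈ 28.284*I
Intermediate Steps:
j(J) = 1
t(P) = 4*P (t(P) = (1*P)*4 = P*4 = 4*P)
(2 + 8)*sqrt(t(-2) + 0) = (2 + 8)*sqrt(4*(-2) + 0) = 10*sqrt(-8 + 0) = 10*sqrt(-8) = 10*(2*I*sqrt(2)) = 20*I*sqrt(2)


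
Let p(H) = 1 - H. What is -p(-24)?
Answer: -25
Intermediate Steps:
-p(-24) = -(1 - 1*(-24)) = -(1 + 24) = -1*25 = -25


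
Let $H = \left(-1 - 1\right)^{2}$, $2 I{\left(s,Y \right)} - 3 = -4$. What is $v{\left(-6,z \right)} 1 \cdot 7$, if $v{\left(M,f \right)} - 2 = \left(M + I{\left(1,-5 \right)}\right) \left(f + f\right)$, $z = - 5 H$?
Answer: $1834$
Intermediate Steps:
$I{\left(s,Y \right)} = - \frac{1}{2}$ ($I{\left(s,Y \right)} = \frac{3}{2} + \frac{1}{2} \left(-4\right) = \frac{3}{2} - 2 = - \frac{1}{2}$)
$H = 4$ ($H = \left(-2\right)^{2} = 4$)
$z = -20$ ($z = \left(-5\right) 4 = -20$)
$v{\left(M,f \right)} = 2 + 2 f \left(- \frac{1}{2} + M\right)$ ($v{\left(M,f \right)} = 2 + \left(M - \frac{1}{2}\right) \left(f + f\right) = 2 + \left(- \frac{1}{2} + M\right) 2 f = 2 + 2 f \left(- \frac{1}{2} + M\right)$)
$v{\left(-6,z \right)} 1 \cdot 7 = \left(2 - -20 + 2 \left(-6\right) \left(-20\right)\right) 1 \cdot 7 = \left(2 + 20 + 240\right) 1 \cdot 7 = 262 \cdot 1 \cdot 7 = 262 \cdot 7 = 1834$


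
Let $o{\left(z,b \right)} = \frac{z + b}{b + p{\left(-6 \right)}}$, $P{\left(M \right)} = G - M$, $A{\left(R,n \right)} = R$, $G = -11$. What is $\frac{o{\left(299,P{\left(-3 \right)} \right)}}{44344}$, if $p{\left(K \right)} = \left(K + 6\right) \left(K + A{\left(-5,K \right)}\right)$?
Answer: $- \frac{291}{354752} \approx -0.00082029$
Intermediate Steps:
$P{\left(M \right)} = -11 - M$
$p{\left(K \right)} = \left(-5 + K\right) \left(6 + K\right)$ ($p{\left(K \right)} = \left(K + 6\right) \left(K - 5\right) = \left(6 + K\right) \left(-5 + K\right) = \left(-5 + K\right) \left(6 + K\right)$)
$o{\left(z,b \right)} = \frac{b + z}{b}$ ($o{\left(z,b \right)} = \frac{z + b}{b - \left(36 - 36\right)} = \frac{b + z}{b - 0} = \frac{b + z}{b + 0} = \frac{b + z}{b}$)
$\frac{o{\left(299,P{\left(-3 \right)} \right)}}{44344} = \frac{\frac{1}{-11 - -3} \left(\left(-11 - -3\right) + 299\right)}{44344} = \frac{\left(-11 + 3\right) + 299}{-11 + 3} \cdot \frac{1}{44344} = \frac{-8 + 299}{-8} \cdot \frac{1}{44344} = \left(- \frac{1}{8}\right) 291 \cdot \frac{1}{44344} = \left(- \frac{291}{8}\right) \frac{1}{44344} = - \frac{291}{354752}$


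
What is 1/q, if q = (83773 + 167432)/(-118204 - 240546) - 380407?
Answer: -71750/27294252491 ≈ -2.6288e-6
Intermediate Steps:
q = -27294252491/71750 (q = 251205/(-358750) - 380407 = 251205*(-1/358750) - 380407 = -50241/71750 - 380407 = -27294252491/71750 ≈ -3.8041e+5)
1/q = 1/(-27294252491/71750) = -71750/27294252491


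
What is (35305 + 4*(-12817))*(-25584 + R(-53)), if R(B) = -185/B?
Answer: 21642108621/53 ≈ 4.0834e+8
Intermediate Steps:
(35305 + 4*(-12817))*(-25584 + R(-53)) = (35305 + 4*(-12817))*(-25584 - 185/(-53)) = (35305 - 51268)*(-25584 - 185*(-1/53)) = -15963*(-25584 + 185/53) = -15963*(-1355767/53) = 21642108621/53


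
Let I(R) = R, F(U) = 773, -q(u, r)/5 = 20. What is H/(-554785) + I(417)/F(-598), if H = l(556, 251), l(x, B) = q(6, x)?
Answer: 46284529/85769761 ≈ 0.53964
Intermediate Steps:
q(u, r) = -100 (q(u, r) = -5*20 = -100)
l(x, B) = -100
H = -100
H/(-554785) + I(417)/F(-598) = -100/(-554785) + 417/773 = -100*(-1/554785) + 417*(1/773) = 20/110957 + 417/773 = 46284529/85769761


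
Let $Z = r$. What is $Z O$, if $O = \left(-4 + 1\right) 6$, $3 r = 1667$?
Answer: $-10002$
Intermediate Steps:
$r = \frac{1667}{3}$ ($r = \frac{1}{3} \cdot 1667 = \frac{1667}{3} \approx 555.67$)
$O = -18$ ($O = \left(-3\right) 6 = -18$)
$Z = \frac{1667}{3} \approx 555.67$
$Z O = \frac{1667}{3} \left(-18\right) = -10002$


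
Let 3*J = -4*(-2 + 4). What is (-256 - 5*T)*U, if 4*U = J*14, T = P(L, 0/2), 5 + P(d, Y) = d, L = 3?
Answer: 2296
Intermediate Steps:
P(d, Y) = -5 + d
J = -8/3 (J = (-4*(-2 + 4))/3 = (-4*2)/3 = (⅓)*(-8) = -8/3 ≈ -2.6667)
T = -2 (T = -5 + 3 = -2)
U = -28/3 (U = (-8/3*14)/4 = (¼)*(-112/3) = -28/3 ≈ -9.3333)
(-256 - 5*T)*U = (-256 - 5*(-2))*(-28/3) = (-256 + 10)*(-28/3) = -246*(-28/3) = 2296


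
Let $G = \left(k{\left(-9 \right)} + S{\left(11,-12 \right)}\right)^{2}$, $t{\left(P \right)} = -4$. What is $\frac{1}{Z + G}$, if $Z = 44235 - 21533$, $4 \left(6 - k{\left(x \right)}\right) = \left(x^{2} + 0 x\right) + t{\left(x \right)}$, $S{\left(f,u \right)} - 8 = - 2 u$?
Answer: $\frac{16}{368857} \approx 4.3377 \cdot 10^{-5}$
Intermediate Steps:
$S{\left(f,u \right)} = 8 - 2 u$
$k{\left(x \right)} = 7 - \frac{x^{2}}{4}$ ($k{\left(x \right)} = 6 - \frac{\left(x^{2} + 0 x\right) - 4}{4} = 6 - \frac{\left(x^{2} + 0\right) - 4}{4} = 6 - \frac{x^{2} - 4}{4} = 6 - \frac{-4 + x^{2}}{4} = 6 - \left(-1 + \frac{x^{2}}{4}\right) = 7 - \frac{x^{2}}{4}$)
$Z = 22702$ ($Z = 44235 - 21533 = 22702$)
$G = \frac{5625}{16}$ ($G = \left(\left(7 - \frac{\left(-9\right)^{2}}{4}\right) + \left(8 - -24\right)\right)^{2} = \left(\left(7 - \frac{81}{4}\right) + \left(8 + 24\right)\right)^{2} = \left(\left(7 - \frac{81}{4}\right) + 32\right)^{2} = \left(- \frac{53}{4} + 32\right)^{2} = \left(\frac{75}{4}\right)^{2} = \frac{5625}{16} \approx 351.56$)
$\frac{1}{Z + G} = \frac{1}{22702 + \frac{5625}{16}} = \frac{1}{\frac{368857}{16}} = \frac{16}{368857}$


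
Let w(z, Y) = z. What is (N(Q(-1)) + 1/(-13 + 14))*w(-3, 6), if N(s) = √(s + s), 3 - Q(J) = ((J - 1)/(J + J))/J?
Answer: -3 - 6*√2 ≈ -11.485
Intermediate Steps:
Q(J) = 3 - (-1 + J)/(2*J²) (Q(J) = 3 - (J - 1)/(J + J)/J = 3 - (-1 + J)/((2*J))/J = 3 - (-1 + J)*(1/(2*J))/J = 3 - (-1 + J)/(2*J)/J = 3 - (-1 + J)/(2*J²))
N(s) = √2*√s (N(s) = √(2*s) = √2*√s)
(N(Q(-1)) + 1/(-13 + 14))*w(-3, 6) = (√2*√((½)*(1 - 1*(-1) + 6*(-1)²)/(-1)²) + 1/(-13 + 14))*(-3) = (√2*√((½)*1*(1 + 1 + 6*1)) + 1/1)*(-3) = (√2*√((½)*1*(1 + 1 + 6)) + 1)*(-3) = (√2*√((½)*1*8) + 1)*(-3) = (√2*√4 + 1)*(-3) = (√2*2 + 1)*(-3) = (2*√2 + 1)*(-3) = (1 + 2*√2)*(-3) = -3 - 6*√2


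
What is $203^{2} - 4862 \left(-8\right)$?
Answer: $80105$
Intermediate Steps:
$203^{2} - 4862 \left(-8\right) = 41209 - -38896 = 41209 + 38896 = 80105$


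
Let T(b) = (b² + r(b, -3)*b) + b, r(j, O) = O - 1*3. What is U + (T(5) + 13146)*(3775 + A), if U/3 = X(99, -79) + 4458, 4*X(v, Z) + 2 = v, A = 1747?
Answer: 290422635/4 ≈ 7.2606e+7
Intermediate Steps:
r(j, O) = -3 + O (r(j, O) = O - 3 = -3 + O)
X(v, Z) = -½ + v/4
T(b) = b² - 5*b (T(b) = (b² + (-3 - 3)*b) + b = (b² - 6*b) + b = b² - 5*b)
U = 53787/4 (U = 3*((-½ + (¼)*99) + 4458) = 3*((-½ + 99/4) + 4458) = 3*(97/4 + 4458) = 3*(17929/4) = 53787/4 ≈ 13447.)
U + (T(5) + 13146)*(3775 + A) = 53787/4 + (5*(-5 + 5) + 13146)*(3775 + 1747) = 53787/4 + (5*0 + 13146)*5522 = 53787/4 + (0 + 13146)*5522 = 53787/4 + 13146*5522 = 53787/4 + 72592212 = 290422635/4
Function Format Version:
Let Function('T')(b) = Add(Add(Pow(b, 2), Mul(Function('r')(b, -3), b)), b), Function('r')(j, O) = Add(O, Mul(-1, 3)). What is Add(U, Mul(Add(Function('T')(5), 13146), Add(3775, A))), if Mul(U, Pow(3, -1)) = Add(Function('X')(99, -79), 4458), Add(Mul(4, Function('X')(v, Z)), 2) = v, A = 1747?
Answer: Rational(290422635, 4) ≈ 7.2606e+7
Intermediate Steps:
Function('r')(j, O) = Add(-3, O) (Function('r')(j, O) = Add(O, -3) = Add(-3, O))
Function('X')(v, Z) = Add(Rational(-1, 2), Mul(Rational(1, 4), v))
Function('T')(b) = Add(Pow(b, 2), Mul(-5, b)) (Function('T')(b) = Add(Add(Pow(b, 2), Mul(Add(-3, -3), b)), b) = Add(Add(Pow(b, 2), Mul(-6, b)), b) = Add(Pow(b, 2), Mul(-5, b)))
U = Rational(53787, 4) (U = Mul(3, Add(Add(Rational(-1, 2), Mul(Rational(1, 4), 99)), 4458)) = Mul(3, Add(Add(Rational(-1, 2), Rational(99, 4)), 4458)) = Mul(3, Add(Rational(97, 4), 4458)) = Mul(3, Rational(17929, 4)) = Rational(53787, 4) ≈ 13447.)
Add(U, Mul(Add(Function('T')(5), 13146), Add(3775, A))) = Add(Rational(53787, 4), Mul(Add(Mul(5, Add(-5, 5)), 13146), Add(3775, 1747))) = Add(Rational(53787, 4), Mul(Add(Mul(5, 0), 13146), 5522)) = Add(Rational(53787, 4), Mul(Add(0, 13146), 5522)) = Add(Rational(53787, 4), Mul(13146, 5522)) = Add(Rational(53787, 4), 72592212) = Rational(290422635, 4)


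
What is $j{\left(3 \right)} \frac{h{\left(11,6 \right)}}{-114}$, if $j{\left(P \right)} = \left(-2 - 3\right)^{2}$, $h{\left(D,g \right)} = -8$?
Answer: $\frac{100}{57} \approx 1.7544$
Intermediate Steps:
$j{\left(P \right)} = 25$ ($j{\left(P \right)} = \left(-5\right)^{2} = 25$)
$j{\left(3 \right)} \frac{h{\left(11,6 \right)}}{-114} = 25 \left(- \frac{8}{-114}\right) = 25 \left(\left(-8\right) \left(- \frac{1}{114}\right)\right) = 25 \cdot \frac{4}{57} = \frac{100}{57}$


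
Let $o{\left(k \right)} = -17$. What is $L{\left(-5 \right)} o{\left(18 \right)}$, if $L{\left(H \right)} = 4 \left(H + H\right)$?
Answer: $680$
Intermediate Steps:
$L{\left(H \right)} = 8 H$ ($L{\left(H \right)} = 4 \cdot 2 H = 8 H$)
$L{\left(-5 \right)} o{\left(18 \right)} = 8 \left(-5\right) \left(-17\right) = \left(-40\right) \left(-17\right) = 680$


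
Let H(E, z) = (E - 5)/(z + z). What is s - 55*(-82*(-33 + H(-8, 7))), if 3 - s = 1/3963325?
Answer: -4245133260807/27743275 ≈ -1.5301e+5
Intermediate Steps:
H(E, z) = (-5 + E)/(2*z) (H(E, z) = (-5 + E)/((2*z)) = (-5 + E)*(1/(2*z)) = (-5 + E)/(2*z))
s = 11889974/3963325 (s = 3 - 1/3963325 = 11889974/3963325 ≈ 3.0000)
s - 55*(-82*(-33 + H(-8, 7))) = 11889974/3963325 - 55*(-82*(-33 + (½)*(-5 - 8)/7)) = 11889974/3963325 - 55*(-82*(-33 + (½)*(⅐)*(-13))) = 11889974/3963325 - 55*(-82*(-33 - 13/14)) = 11889974/3963325 - 55*(-82*(-475/14)) = 11889974/3963325 - 55*19475/7 = 11889974/3963325 - 1*1071125/7 = 11889974/3963325 - 1071125/7 = -4245133260807/27743275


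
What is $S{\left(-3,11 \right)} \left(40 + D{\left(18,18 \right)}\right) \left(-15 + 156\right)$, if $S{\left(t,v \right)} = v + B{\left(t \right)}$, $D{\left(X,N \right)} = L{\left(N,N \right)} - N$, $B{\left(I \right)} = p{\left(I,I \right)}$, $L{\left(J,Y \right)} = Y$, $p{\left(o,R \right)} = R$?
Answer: $45120$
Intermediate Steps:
$B{\left(I \right)} = I$
$D{\left(X,N \right)} = 0$ ($D{\left(X,N \right)} = N - N = 0$)
$S{\left(t,v \right)} = t + v$ ($S{\left(t,v \right)} = v + t = t + v$)
$S{\left(-3,11 \right)} \left(40 + D{\left(18,18 \right)}\right) \left(-15 + 156\right) = \left(-3 + 11\right) \left(40 + 0\right) \left(-15 + 156\right) = 8 \cdot 40 \cdot 141 = 8 \cdot 5640 = 45120$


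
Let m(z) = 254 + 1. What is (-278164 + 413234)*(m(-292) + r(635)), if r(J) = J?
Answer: 120212300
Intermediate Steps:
m(z) = 255
(-278164 + 413234)*(m(-292) + r(635)) = (-278164 + 413234)*(255 + 635) = 135070*890 = 120212300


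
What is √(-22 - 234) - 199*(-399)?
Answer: 79401 + 16*I ≈ 79401.0 + 16.0*I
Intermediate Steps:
√(-22 - 234) - 199*(-399) = √(-256) + 79401 = 16*I + 79401 = 79401 + 16*I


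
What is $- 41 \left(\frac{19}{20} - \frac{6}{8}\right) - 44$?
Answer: $- \frac{261}{5} \approx -52.2$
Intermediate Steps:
$- 41 \left(\frac{19}{20} - \frac{6}{8}\right) - 44 = - 41 \left(19 \cdot \frac{1}{20} - \frac{3}{4}\right) - 44 = - 41 \left(\frac{19}{20} - \frac{3}{4}\right) - 44 = \left(-41\right) \frac{1}{5} - 44 = - \frac{41}{5} - 44 = - \frac{261}{5}$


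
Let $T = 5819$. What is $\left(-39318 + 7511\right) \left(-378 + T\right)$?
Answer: $-173061887$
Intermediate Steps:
$\left(-39318 + 7511\right) \left(-378 + T\right) = \left(-39318 + 7511\right) \left(-378 + 5819\right) = \left(-31807\right) 5441 = -173061887$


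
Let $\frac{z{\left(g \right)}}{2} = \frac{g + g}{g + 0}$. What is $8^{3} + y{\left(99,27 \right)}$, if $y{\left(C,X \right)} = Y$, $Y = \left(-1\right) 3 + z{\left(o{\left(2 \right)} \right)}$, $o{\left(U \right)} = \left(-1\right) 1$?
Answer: $513$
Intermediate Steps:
$o{\left(U \right)} = -1$
$z{\left(g \right)} = 4$ ($z{\left(g \right)} = 2 \frac{g + g}{g + 0} = 2 \frac{2 g}{g} = 2 \cdot 2 = 4$)
$Y = 1$ ($Y = \left(-1\right) 3 + 4 = -3 + 4 = 1$)
$y{\left(C,X \right)} = 1$
$8^{3} + y{\left(99,27 \right)} = 8^{3} + 1 = 512 + 1 = 513$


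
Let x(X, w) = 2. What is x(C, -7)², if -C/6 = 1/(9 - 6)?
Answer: 4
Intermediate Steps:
C = -2 (C = -6/(9 - 6) = -6/3 = -6*⅓ = -2)
x(C, -7)² = 2² = 4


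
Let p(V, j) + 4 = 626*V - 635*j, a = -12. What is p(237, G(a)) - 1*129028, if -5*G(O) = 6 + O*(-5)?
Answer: 27712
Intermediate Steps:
G(O) = -6/5 + O (G(O) = -(6 + O*(-5))/5 = -(6 - 5*O)/5 = -6/5 + O)
p(V, j) = -4 - 635*j + 626*V (p(V, j) = -4 + (626*V - 635*j) = -4 + (-635*j + 626*V) = -4 - 635*j + 626*V)
p(237, G(a)) - 1*129028 = (-4 - 635*(-6/5 - 12) + 626*237) - 1*129028 = (-4 - 635*(-66/5) + 148362) - 129028 = (-4 + 8382 + 148362) - 129028 = 156740 - 129028 = 27712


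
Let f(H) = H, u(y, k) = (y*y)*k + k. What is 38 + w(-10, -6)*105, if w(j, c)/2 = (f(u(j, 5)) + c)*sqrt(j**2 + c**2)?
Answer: 38 + 209580*sqrt(34) ≈ 1.2221e+6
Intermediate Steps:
u(y, k) = k + k*y**2 (u(y, k) = y**2*k + k = k*y**2 + k = k + k*y**2)
w(j, c) = 2*sqrt(c**2 + j**2)*(5 + c + 5*j**2) (w(j, c) = 2*((5*(1 + j**2) + c)*sqrt(j**2 + c**2)) = 2*(((5 + 5*j**2) + c)*sqrt(c**2 + j**2)) = 2*((5 + c + 5*j**2)*sqrt(c**2 + j**2)) = 2*(sqrt(c**2 + j**2)*(5 + c + 5*j**2)) = 2*sqrt(c**2 + j**2)*(5 + c + 5*j**2))
38 + w(-10, -6)*105 = 38 + (2*sqrt((-6)**2 + (-10)**2)*(5 - 6 + 5*(-10)**2))*105 = 38 + (2*sqrt(36 + 100)*(5 - 6 + 5*100))*105 = 38 + (2*sqrt(136)*(5 - 6 + 500))*105 = 38 + (2*(2*sqrt(34))*499)*105 = 38 + (1996*sqrt(34))*105 = 38 + 209580*sqrt(34)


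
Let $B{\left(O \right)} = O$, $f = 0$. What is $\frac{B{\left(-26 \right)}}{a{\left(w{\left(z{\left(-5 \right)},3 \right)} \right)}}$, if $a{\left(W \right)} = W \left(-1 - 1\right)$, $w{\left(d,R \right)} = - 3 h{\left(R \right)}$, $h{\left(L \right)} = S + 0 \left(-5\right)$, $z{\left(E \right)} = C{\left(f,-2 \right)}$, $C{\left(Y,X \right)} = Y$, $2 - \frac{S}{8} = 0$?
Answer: $- \frac{13}{48} \approx -0.27083$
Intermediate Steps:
$S = 16$ ($S = 16 - 0 = 16 + 0 = 16$)
$z{\left(E \right)} = 0$
$h{\left(L \right)} = 16$ ($h{\left(L \right)} = 16 + 0 \left(-5\right) = 16 + 0 = 16$)
$w{\left(d,R \right)} = -48$ ($w{\left(d,R \right)} = \left(-3\right) 16 = -48$)
$a{\left(W \right)} = - 2 W$ ($a{\left(W \right)} = W \left(-1 - 1\right) = W \left(-2\right) = - 2 W$)
$\frac{B{\left(-26 \right)}}{a{\left(w{\left(z{\left(-5 \right)},3 \right)} \right)}} = - \frac{26}{\left(-2\right) \left(-48\right)} = - \frac{26}{96} = \left(-26\right) \frac{1}{96} = - \frac{13}{48}$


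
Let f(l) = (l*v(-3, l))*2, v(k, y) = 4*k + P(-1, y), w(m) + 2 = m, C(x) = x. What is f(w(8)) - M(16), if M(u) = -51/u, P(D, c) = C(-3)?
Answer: -2829/16 ≈ -176.81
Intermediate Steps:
P(D, c) = -3
w(m) = -2 + m
v(k, y) = -3 + 4*k (v(k, y) = 4*k - 3 = -3 + 4*k)
f(l) = -30*l (f(l) = (l*(-3 + 4*(-3)))*2 = (l*(-3 - 12))*2 = (l*(-15))*2 = -15*l*2 = -30*l)
f(w(8)) - M(16) = -30*(-2 + 8) - (-51)/16 = -30*6 - (-51)/16 = -180 - 1*(-51/16) = -180 + 51/16 = -2829/16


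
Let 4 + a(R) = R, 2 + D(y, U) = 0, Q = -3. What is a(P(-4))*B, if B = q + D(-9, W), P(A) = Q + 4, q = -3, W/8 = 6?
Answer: 15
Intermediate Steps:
W = 48 (W = 8*6 = 48)
D(y, U) = -2 (D(y, U) = -2 + 0 = -2)
P(A) = 1 (P(A) = -3 + 4 = 1)
a(R) = -4 + R
B = -5 (B = -3 - 2 = -5)
a(P(-4))*B = (-4 + 1)*(-5) = -3*(-5) = 15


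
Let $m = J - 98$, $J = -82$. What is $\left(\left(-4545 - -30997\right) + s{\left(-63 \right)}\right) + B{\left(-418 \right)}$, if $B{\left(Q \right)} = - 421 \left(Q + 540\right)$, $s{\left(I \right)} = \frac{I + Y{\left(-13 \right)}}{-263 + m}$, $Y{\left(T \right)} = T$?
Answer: $- \frac{11035054}{443} \approx -24910.0$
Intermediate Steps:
$m = -180$ ($m = -82 - 98 = -180$)
$s{\left(I \right)} = \frac{13}{443} - \frac{I}{443}$ ($s{\left(I \right)} = \frac{I - 13}{-263 - 180} = \frac{-13 + I}{-443} = \left(-13 + I\right) \left(- \frac{1}{443}\right) = \frac{13}{443} - \frac{I}{443}$)
$B{\left(Q \right)} = -227340 - 421 Q$ ($B{\left(Q \right)} = - 421 \left(540 + Q\right) = -227340 - 421 Q$)
$\left(\left(-4545 - -30997\right) + s{\left(-63 \right)}\right) + B{\left(-418 \right)} = \left(\left(-4545 - -30997\right) + \left(\frac{13}{443} - - \frac{63}{443}\right)\right) - 51362 = \left(\left(-4545 + 30997\right) + \left(\frac{13}{443} + \frac{63}{443}\right)\right) + \left(-227340 + 175978\right) = \left(26452 + \frac{76}{443}\right) - 51362 = \frac{11718312}{443} - 51362 = - \frac{11035054}{443}$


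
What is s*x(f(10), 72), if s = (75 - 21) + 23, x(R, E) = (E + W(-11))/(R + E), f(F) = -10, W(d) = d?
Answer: 4697/62 ≈ 75.758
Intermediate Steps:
x(R, E) = (-11 + E)/(E + R) (x(R, E) = (E - 11)/(R + E) = (-11 + E)/(E + R))
s = 77 (s = 54 + 23 = 77)
s*x(f(10), 72) = 77*((-11 + 72)/(72 - 10)) = 77*(61/62) = 4697/62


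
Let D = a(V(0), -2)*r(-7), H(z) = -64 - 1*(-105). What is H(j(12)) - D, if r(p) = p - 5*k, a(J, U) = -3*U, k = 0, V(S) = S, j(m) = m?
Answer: 83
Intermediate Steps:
H(z) = 41 (H(z) = -64 + 105 = 41)
r(p) = p (r(p) = p - 5*0 = p + 0 = p)
D = -42 (D = -3*(-2)*(-7) = 6*(-7) = -42)
H(j(12)) - D = 41 - 1*(-42) = 41 + 42 = 83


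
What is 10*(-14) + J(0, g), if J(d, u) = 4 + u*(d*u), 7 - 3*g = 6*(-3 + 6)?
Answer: -136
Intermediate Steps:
g = -11/3 (g = 7/3 - 2*(-3 + 6) = 7/3 - 2*3 = 7/3 - 1/3*18 = 7/3 - 6 = -11/3 ≈ -3.6667)
J(d, u) = 4 + d*u**2
10*(-14) + J(0, g) = 10*(-14) + (4 + 0*(-11/3)**2) = -140 + (4 + 0*(121/9)) = -140 + (4 + 0) = -140 + 4 = -136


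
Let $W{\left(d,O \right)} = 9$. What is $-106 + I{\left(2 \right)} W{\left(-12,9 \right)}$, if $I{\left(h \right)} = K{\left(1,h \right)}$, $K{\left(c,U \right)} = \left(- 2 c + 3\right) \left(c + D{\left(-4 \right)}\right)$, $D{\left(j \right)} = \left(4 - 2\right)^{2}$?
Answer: $-61$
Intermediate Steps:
$D{\left(j \right)} = 4$ ($D{\left(j \right)} = 2^{2} = 4$)
$K{\left(c,U \right)} = \left(3 - 2 c\right) \left(4 + c\right)$ ($K{\left(c,U \right)} = \left(- 2 c + 3\right) \left(c + 4\right) = \left(3 - 2 c\right) \left(4 + c\right)$)
$I{\left(h \right)} = 5$ ($I{\left(h \right)} = 12 - 5 - 2 \cdot 1^{2} = 12 - 5 - 2 = 5$)
$-106 + I{\left(2 \right)} W{\left(-12,9 \right)} = -106 + 5 \cdot 9 = -106 + 45 = -61$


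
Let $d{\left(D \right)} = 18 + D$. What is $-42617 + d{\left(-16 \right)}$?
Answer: $-42615$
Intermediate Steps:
$-42617 + d{\left(-16 \right)} = -42617 + \left(18 - 16\right) = -42617 + 2 = -42615$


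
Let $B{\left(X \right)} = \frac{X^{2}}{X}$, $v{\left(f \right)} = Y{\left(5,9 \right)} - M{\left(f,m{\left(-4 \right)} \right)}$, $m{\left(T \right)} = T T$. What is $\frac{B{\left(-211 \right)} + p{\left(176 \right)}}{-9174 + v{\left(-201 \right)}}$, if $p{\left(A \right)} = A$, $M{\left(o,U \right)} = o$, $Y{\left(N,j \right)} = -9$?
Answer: $\frac{35}{8982} \approx 0.0038967$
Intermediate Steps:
$m{\left(T \right)} = T^{2}$
$v{\left(f \right)} = -9 - f$
$B{\left(X \right)} = X$
$\frac{B{\left(-211 \right)} + p{\left(176 \right)}}{-9174 + v{\left(-201 \right)}} = \frac{-211 + 176}{-9174 - -192} = - \frac{35}{-9174 + \left(-9 + 201\right)} = - \frac{35}{-9174 + 192} = - \frac{35}{-8982} = \left(-35\right) \left(- \frac{1}{8982}\right) = \frac{35}{8982}$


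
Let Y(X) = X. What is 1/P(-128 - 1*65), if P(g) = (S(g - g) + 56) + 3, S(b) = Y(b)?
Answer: 1/59 ≈ 0.016949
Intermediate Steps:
S(b) = b
P(g) = 59 (P(g) = ((g - g) + 56) + 3 = (0 + 56) + 3 = 56 + 3 = 59)
1/P(-128 - 1*65) = 1/59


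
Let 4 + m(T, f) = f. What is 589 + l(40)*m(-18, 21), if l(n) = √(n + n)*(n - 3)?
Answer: 589 + 2516*√5 ≈ 6214.9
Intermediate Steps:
m(T, f) = -4 + f
l(n) = √2*√n*(-3 + n) (l(n) = √(2*n)*(-3 + n) = (√2*√n)*(-3 + n) = √2*√n*(-3 + n))
589 + l(40)*m(-18, 21) = 589 + (√2*√40*(-3 + 40))*(-4 + 21) = 589 + (√2*(2*√10)*37)*17 = 589 + (148*√5)*17 = 589 + 2516*√5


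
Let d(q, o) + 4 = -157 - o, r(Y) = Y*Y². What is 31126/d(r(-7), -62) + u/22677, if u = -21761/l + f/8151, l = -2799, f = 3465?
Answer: -54220779389252/172455931791 ≈ -314.40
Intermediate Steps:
r(Y) = Y³
d(q, o) = -161 - o (d(q, o) = -4 + (-157 - o) = -161 - o)
u = 5668862/691353 (u = -21761/(-2799) + 3465/8151 = -21761*(-1/2799) + 3465*(1/8151) = 21761/2799 + 105/247 = 5668862/691353 ≈ 8.1997)
31126/d(r(-7), -62) + u/22677 = 31126/(-161 - 1*(-62)) + (5668862/691353)/22677 = 31126/(-161 + 62) + (5668862/691353)*(1/22677) = 31126/(-99) + 5668862/15677811981 = 31126*(-1/99) + 5668862/15677811981 = -31126/99 + 5668862/15677811981 = -54220779389252/172455931791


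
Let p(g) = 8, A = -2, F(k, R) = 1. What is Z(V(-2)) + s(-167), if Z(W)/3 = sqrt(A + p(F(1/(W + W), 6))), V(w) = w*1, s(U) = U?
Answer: -167 + 3*sqrt(6) ≈ -159.65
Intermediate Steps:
V(w) = w
Z(W) = 3*sqrt(6) (Z(W) = 3*sqrt(-2 + 8) = 3*sqrt(6))
Z(V(-2)) + s(-167) = 3*sqrt(6) - 167 = -167 + 3*sqrt(6)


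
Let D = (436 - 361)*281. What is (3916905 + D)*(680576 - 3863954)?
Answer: -12536078896440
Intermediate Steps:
D = 21075 (D = 75*281 = 21075)
(3916905 + D)*(680576 - 3863954) = (3916905 + 21075)*(680576 - 3863954) = 3937980*(-3183378) = -12536078896440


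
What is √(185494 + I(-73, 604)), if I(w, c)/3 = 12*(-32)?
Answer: √184342 ≈ 429.35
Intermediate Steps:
I(w, c) = -1152 (I(w, c) = 3*(12*(-32)) = 3*(-384) = -1152)
√(185494 + I(-73, 604)) = √(185494 - 1152) = √184342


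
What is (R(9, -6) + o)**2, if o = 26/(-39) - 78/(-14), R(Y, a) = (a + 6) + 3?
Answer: 27556/441 ≈ 62.485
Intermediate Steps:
R(Y, a) = 9 + a (R(Y, a) = (6 + a) + 3 = 9 + a)
o = 103/21 (o = 26*(-1/39) - 78*(-1/14) = -2/3 + 39/7 = 103/21 ≈ 4.9048)
(R(9, -6) + o)**2 = ((9 - 6) + 103/21)**2 = (3 + 103/21)**2 = (166/21)**2 = 27556/441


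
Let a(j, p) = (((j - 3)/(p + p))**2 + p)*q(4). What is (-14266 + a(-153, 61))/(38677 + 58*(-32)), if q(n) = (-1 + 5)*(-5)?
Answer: -57745086/137010941 ≈ -0.42146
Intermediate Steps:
q(n) = -20 (q(n) = 4*(-5) = -20)
a(j, p) = -20*p - 5*(-3 + j)**2/p**2 (a(j, p) = (((j - 3)/(p + p))**2 + p)*(-20) = (((-3 + j)/((2*p)))**2 + p)*(-20) = (((-3 + j)*(1/(2*p)))**2 + p)*(-20) = (((-3 + j)/(2*p))**2 + p)*(-20) = ((-3 + j)**2/(4*p**2) + p)*(-20) = (p + (-3 + j)**2/(4*p**2))*(-20) = -20*p - 5*(-3 + j)**2/p**2)
(-14266 + a(-153, 61))/(38677 + 58*(-32)) = (-14266 + (-20*61 - 5*(-3 - 153)**2/61**2))/(38677 + 58*(-32)) = (-14266 + (-1220 - 5*1/3721*(-156)**2))/(38677 - 1856) = (-14266 + (-1220 - 5*1/3721*24336))/36821 = (-14266 + (-1220 - 121680/3721))*(1/36821) = (-14266 - 4661300/3721)*(1/36821) = -57745086/3721*1/36821 = -57745086/137010941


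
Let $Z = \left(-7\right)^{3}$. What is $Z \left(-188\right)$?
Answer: $64484$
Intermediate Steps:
$Z = -343$
$Z \left(-188\right) = \left(-343\right) \left(-188\right) = 64484$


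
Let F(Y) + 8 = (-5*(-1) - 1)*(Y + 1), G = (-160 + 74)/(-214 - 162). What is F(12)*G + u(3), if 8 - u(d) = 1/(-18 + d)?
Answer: 12782/705 ≈ 18.130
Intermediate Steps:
u(d) = 8 - 1/(-18 + d)
G = 43/188 (G = -86/(-376) = -86*(-1/376) = 43/188 ≈ 0.22872)
F(Y) = -4 + 4*Y (F(Y) = -8 + (-5*(-1) - 1)*(Y + 1) = -8 + (5 - 1)*(1 + Y) = -8 + 4*(1 + Y) = -8 + (4 + 4*Y) = -4 + 4*Y)
F(12)*G + u(3) = (-4 + 4*12)*(43/188) + (-145 + 8*3)/(-18 + 3) = (-4 + 48)*(43/188) + (-145 + 24)/(-15) = 44*(43/188) - 1/15*(-121) = 473/47 + 121/15 = 12782/705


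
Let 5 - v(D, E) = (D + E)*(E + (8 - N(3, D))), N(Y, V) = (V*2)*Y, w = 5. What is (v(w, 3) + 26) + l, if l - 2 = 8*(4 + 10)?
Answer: 297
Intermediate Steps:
l = 114 (l = 2 + 8*(4 + 10) = 2 + 8*14 = 2 + 112 = 114)
N(Y, V) = 2*V*Y (N(Y, V) = (2*V)*Y = 2*V*Y)
v(D, E) = 5 - (D + E)*(8 + E - 6*D) (v(D, E) = 5 - (D + E)*(E + (8 - 2*D*3)) = 5 - (D + E)*(E + (8 - 6*D)) = 5 - (D + E)*(8 + E - 6*D))
(v(w, 3) + 26) + l = ((5 - 1*3**2 - 8*5 - 8*3 + 6*5**2 + 5*5*3) + 26) + 114 = ((5 - 1*9 - 40 - 24 + 6*25 + 75) + 26) + 114 = ((5 - 9 - 40 - 24 + 150 + 75) + 26) + 114 = (157 + 26) + 114 = 183 + 114 = 297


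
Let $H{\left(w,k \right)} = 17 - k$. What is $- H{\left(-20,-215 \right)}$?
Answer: $-232$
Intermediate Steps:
$- H{\left(-20,-215 \right)} = - (17 - -215) = - (17 + 215) = \left(-1\right) 232 = -232$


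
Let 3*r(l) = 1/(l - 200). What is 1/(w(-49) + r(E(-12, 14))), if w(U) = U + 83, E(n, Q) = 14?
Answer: 558/18971 ≈ 0.029413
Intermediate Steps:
r(l) = 1/(3*(-200 + l)) (r(l) = 1/(3*(l - 200)) = 1/(3*(-200 + l)))
w(U) = 83 + U
1/(w(-49) + r(E(-12, 14))) = 1/((83 - 49) + 1/(3*(-200 + 14))) = 1/(34 + (⅓)/(-186)) = 1/(34 + (⅓)*(-1/186)) = 1/(34 - 1/558) = 1/(18971/558) = 558/18971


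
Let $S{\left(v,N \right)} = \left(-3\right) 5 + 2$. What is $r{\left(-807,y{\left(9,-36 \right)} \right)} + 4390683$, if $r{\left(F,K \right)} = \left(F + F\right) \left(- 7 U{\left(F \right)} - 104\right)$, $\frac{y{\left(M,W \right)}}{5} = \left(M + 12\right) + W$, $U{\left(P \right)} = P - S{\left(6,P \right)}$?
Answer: $-4412073$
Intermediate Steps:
$S{\left(v,N \right)} = -13$ ($S{\left(v,N \right)} = -15 + 2 = -13$)
$U{\left(P \right)} = 13 + P$ ($U{\left(P \right)} = P - -13 = P + 13 = 13 + P$)
$y{\left(M,W \right)} = 60 + 5 M + 5 W$ ($y{\left(M,W \right)} = 5 \left(\left(M + 12\right) + W\right) = 5 \left(\left(12 + M\right) + W\right) = 5 \left(12 + M + W\right) = 60 + 5 M + 5 W$)
$r{\left(F,K \right)} = 2 F \left(-195 - 7 F\right)$ ($r{\left(F,K \right)} = \left(F + F\right) \left(- 7 \left(13 + F\right) - 104\right) = 2 F \left(\left(-91 - 7 F\right) - 104\right) = 2 F \left(-195 - 7 F\right)$)
$r{\left(-807,y{\left(9,-36 \right)} \right)} + 4390683 = \left(-2\right) \left(-807\right) \left(195 + 7 \left(-807\right)\right) + 4390683 = \left(-2\right) \left(-807\right) \left(195 - 5649\right) + 4390683 = \left(-2\right) \left(-807\right) \left(-5454\right) + 4390683 = -8802756 + 4390683 = -4412073$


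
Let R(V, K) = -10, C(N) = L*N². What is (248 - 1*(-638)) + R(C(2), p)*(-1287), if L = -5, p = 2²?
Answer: 13756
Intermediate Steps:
p = 4
C(N) = -5*N²
(248 - 1*(-638)) + R(C(2), p)*(-1287) = (248 - 1*(-638)) - 10*(-1287) = (248 + 638) + 12870 = 886 + 12870 = 13756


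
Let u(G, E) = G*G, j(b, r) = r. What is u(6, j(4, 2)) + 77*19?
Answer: 1499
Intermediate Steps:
u(G, E) = G²
u(6, j(4, 2)) + 77*19 = 6² + 77*19 = 36 + 1463 = 1499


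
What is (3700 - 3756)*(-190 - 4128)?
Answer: 241808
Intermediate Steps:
(3700 - 3756)*(-190 - 4128) = -56*(-4318) = 241808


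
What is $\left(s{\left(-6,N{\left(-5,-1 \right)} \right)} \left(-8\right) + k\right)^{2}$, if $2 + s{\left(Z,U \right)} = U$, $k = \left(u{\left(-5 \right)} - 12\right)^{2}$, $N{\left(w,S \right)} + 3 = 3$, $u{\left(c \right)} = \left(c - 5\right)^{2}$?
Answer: $60217600$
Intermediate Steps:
$u{\left(c \right)} = \left(-5 + c\right)^{2}$
$N{\left(w,S \right)} = 0$ ($N{\left(w,S \right)} = -3 + 3 = 0$)
$k = 7744$ ($k = \left(\left(-5 - 5\right)^{2} - 12\right)^{2} = \left(\left(-10\right)^{2} - 12\right)^{2} = \left(100 - 12\right)^{2} = 88^{2} = 7744$)
$s{\left(Z,U \right)} = -2 + U$
$\left(s{\left(-6,N{\left(-5,-1 \right)} \right)} \left(-8\right) + k\right)^{2} = \left(\left(-2 + 0\right) \left(-8\right) + 7744\right)^{2} = \left(\left(-2\right) \left(-8\right) + 7744\right)^{2} = \left(16 + 7744\right)^{2} = 7760^{2} = 60217600$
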